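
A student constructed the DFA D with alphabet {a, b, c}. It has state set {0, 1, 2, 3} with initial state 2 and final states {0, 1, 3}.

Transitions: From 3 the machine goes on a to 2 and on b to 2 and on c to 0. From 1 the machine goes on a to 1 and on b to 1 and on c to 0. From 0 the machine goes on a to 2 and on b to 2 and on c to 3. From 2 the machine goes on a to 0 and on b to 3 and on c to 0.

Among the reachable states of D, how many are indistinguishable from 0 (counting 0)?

First remove the unreachable states {1}; 3 states remain.
P0 = {0,3} | {2}.
No further refinement is possible. Final partition (2 blocks): {0,3} | {2}.
State 0 belongs to the block {0,3}, which has 2 states.

2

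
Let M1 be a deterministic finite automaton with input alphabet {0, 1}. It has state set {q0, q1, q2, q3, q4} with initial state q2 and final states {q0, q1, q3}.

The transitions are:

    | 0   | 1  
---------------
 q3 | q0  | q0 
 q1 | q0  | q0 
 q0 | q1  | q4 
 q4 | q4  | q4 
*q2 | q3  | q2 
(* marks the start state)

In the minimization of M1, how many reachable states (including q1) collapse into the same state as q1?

P0 = {q0,q1,q3} | {q2,q4}.
Refine {q0,q1,q3} on symbol 1: members go to different blocks, giving {q1,q3} and {q0}.
Refine {q2,q4} on symbol 0: members go to different blocks, giving {q2} and {q4}.
No further refinement is possible. Final partition (4 blocks): {q1,q3} | {q2} | {q0} | {q4}.
The equivalence class containing q1 is {q1,q3}, of size 2.

2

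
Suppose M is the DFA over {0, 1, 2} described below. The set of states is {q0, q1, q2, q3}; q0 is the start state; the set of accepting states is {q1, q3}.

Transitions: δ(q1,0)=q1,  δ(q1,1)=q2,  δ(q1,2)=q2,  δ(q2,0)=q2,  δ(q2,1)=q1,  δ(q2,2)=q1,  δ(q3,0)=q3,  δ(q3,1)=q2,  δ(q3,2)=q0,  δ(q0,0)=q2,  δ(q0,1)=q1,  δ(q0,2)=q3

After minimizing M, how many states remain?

Every state is reachable, so we keep all 4.
P0 = {q1,q3} | {q0,q2}.
Stable partition: {q1,q3} | {q0,q2} — 2 equivalence classes.

2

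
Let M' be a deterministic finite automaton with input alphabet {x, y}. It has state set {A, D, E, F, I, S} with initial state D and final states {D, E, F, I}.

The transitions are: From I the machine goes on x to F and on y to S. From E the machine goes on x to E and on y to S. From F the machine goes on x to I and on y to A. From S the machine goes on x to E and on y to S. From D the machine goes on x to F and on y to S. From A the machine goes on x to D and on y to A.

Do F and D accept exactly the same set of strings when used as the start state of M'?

Yes

Initial partition by acceptance: {D,E,F,I} | {A,S}.
Stable partition: {D,E,F,I} | {A,S} — 2 equivalence classes.
F and D lie in the same block of the stable partition, so they are equivalent — no string distinguishes them.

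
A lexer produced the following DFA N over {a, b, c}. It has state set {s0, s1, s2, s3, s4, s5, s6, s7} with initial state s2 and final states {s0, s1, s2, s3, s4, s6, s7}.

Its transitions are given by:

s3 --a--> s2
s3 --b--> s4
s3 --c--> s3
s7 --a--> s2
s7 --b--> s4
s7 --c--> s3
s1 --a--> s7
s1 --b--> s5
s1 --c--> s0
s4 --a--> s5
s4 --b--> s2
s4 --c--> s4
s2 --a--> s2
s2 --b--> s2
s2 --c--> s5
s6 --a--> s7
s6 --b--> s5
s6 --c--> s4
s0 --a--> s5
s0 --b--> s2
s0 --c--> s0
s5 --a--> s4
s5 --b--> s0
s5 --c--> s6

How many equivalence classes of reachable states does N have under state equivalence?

States {s1} cannot be reached from the start state, so discard them.
Start with accepting vs non-accepting: {s0,s2,s3,s4,s6,s7} | {s5}.
Split {s0,s2,s3,s4,s6,s7} by δ(·,a) → {s2,s3,s6,s7} and {s0,s4}.
On input b, block {s2,s3,s6,s7} splits into {s3,s7} and {s2} and {s6}.
The partition is now stable with 5 blocks: {s3,s7} | {s5} | {s0,s4} | {s2} | {s6}.

5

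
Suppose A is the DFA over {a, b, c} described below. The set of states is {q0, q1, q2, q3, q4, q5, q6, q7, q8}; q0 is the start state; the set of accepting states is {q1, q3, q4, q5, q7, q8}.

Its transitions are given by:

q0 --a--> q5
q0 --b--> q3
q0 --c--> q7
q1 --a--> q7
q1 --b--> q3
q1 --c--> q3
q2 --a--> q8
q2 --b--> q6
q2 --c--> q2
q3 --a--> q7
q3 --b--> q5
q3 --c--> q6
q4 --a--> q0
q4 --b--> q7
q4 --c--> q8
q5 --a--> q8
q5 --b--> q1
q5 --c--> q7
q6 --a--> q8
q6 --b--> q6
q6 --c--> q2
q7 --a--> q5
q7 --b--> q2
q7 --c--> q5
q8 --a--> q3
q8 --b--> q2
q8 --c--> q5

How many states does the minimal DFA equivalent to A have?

Reachable states from the start: {q0,q1,q2,q3,q5,q6,q7,q8}. Unreachable: {q4} — drop them.
P0 = {q1,q3,q5,q7,q8} | {q0,q2,q6}.
Refine {q1,q3,q5,q7,q8} on symbol b: members go to different blocks, giving {q1,q3,q5} and {q7,q8}.
On input c, block {q1,q3,q5} splits into {q1} and {q3} and {q5}.
On input a, block {q0,q2,q6} splits into {q2,q6} and {q0}.
Refine {q7,q8} on symbol a: members go to different blocks, giving {q7} and {q8}.
Stable partition: {q1} | {q2,q6} | {q7} | {q3} | {q5} | {q0} | {q8} — 7 equivalence classes.

7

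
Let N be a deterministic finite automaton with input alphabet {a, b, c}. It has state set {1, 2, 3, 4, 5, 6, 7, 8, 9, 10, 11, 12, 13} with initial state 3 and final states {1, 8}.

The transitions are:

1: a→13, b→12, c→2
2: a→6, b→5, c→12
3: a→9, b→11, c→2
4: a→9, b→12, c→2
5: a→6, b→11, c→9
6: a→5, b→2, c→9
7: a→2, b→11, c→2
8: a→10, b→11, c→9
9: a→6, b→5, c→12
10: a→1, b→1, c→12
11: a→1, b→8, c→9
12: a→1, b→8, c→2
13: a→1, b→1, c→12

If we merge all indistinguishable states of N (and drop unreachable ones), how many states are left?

Reachable states from the start: {1,2,3,5,6,8,9,10,11,12,13}. Unreachable: {4,7} — drop them.
Initial partition by acceptance: {1,8} | {2,3,5,6,9,10,11,12,13}.
On input a, block {2,3,5,6,9,10,11,12,13} splits into {2,3,5,6,9} and {10,11,12,13}.
Split {2,3,5,6,9} by δ(·,b) → {2,6,9} and {3,5}.
On input a, block {2,6,9} splits into {2,9} and {6}.
Refine {10,11,12,13} on symbol c: members go to different blocks, giving {10,13} and {11,12}.
Refine {3,5} on symbol a: members go to different blocks, giving {3} and {5}.
Stable partition: {1,8} | {2,9} | {10,13} | {3} | {6} | {11,12} | {5} — 7 equivalence classes.

7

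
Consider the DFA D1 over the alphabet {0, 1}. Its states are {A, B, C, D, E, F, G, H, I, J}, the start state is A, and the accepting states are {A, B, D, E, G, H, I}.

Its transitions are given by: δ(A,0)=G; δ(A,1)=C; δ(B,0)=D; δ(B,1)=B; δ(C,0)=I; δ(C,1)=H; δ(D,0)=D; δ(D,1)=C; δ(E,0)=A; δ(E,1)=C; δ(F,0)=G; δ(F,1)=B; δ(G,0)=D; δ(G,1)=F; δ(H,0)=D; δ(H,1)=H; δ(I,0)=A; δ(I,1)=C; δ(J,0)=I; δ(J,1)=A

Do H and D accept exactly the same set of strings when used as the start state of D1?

States {E,J} cannot be reached from the start state, so discard them.
P0 = {A,B,D,G,H,I} | {C,F}.
Refine {A,B,D,G,H,I} on symbol 1: members go to different blocks, giving {A,D,G,I} and {B,H}.
The partition is now stable with 3 blocks: {A,D,G,I} | {C,F} | {B,H}.
H and D end up in different blocks, so they are distinguishable. For instance, the string '1' is accepted from only H.

No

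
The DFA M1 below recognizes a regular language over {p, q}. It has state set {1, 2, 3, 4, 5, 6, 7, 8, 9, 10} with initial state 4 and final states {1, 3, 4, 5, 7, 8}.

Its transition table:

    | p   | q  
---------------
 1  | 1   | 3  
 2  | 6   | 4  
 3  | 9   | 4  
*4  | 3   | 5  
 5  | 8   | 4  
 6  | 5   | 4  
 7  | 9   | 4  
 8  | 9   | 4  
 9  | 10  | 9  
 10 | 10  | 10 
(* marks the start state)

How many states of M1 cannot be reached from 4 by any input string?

4

No path from 4 leads to 1, 2, 6, 7; the other 6 states are all reachable.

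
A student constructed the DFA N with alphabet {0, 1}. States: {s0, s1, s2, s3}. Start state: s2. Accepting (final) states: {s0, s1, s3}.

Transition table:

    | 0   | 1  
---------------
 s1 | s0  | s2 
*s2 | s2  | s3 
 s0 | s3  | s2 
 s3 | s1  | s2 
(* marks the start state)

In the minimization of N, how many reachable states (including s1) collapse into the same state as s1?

3

Start with accepting vs non-accepting: {s0,s1,s3} | {s2}.
The partition is now stable with 2 blocks: {s0,s1,s3} | {s2}.
State s1 belongs to the block {s0,s1,s3}, which has 3 states.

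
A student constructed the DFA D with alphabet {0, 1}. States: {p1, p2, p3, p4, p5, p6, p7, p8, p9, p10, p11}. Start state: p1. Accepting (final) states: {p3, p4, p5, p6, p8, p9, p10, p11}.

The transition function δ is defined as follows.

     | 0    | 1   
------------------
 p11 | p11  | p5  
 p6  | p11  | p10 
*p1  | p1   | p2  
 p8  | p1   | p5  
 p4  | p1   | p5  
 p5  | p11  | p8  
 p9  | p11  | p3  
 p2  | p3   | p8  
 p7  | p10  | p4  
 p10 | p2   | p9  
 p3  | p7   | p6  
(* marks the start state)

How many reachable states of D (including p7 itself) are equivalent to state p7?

2

All states are reachable from the start state.
Initial partition by acceptance: {p3,p4,p5,p6,p8,p9,p10,p11} | {p1,p2,p7}.
On input 0, block {p3,p4,p5,p6,p8,p9,p10,p11} splits into {p3,p4,p8,p10} and {p5,p6,p9,p11}.
On input 0, block {p1,p2,p7} splits into {p2,p7} and {p1}.
Refine {p3,p4,p8,p10} on symbol 0: members go to different blocks, giving {p3,p10} and {p4,p8}.
Refine {p5,p6,p9,p11} on symbol 1: members go to different blocks, giving {p6,p9} and {p5} and {p11}.
The partition is now stable with 7 blocks: {p3,p10} | {p2,p7} | {p6,p9} | {p1} | {p4,p8} | {p5} | {p11}.
State p7 belongs to the block {p2,p7}, which has 2 states.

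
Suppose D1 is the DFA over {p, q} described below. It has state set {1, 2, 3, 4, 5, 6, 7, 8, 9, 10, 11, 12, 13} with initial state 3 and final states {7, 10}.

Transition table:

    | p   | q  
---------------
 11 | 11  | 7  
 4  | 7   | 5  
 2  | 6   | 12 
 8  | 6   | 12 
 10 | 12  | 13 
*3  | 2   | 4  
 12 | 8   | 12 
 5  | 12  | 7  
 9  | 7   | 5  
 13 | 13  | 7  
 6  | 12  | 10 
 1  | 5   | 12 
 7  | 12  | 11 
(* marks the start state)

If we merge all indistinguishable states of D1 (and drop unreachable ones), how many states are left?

7

States {1,9} cannot be reached from the start state, so discard them.
Start with accepting vs non-accepting: {7,10} | {2,3,4,5,6,8,11,12,13}.
Refine {2,3,4,5,6,8,11,12,13} on symbol p: members go to different blocks, giving {2,3,5,6,8,11,12,13} and {4}.
Split {2,3,5,6,8,11,12,13} by δ(·,q) → {5,6,11,13} and {2,8,12} and {3}.
Refine {5,6,11,13} on symbol p: members go to different blocks, giving {5,6} and {11,13}.
Refine {2,8,12} on symbol p: members go to different blocks, giving {2,8} and {12}.
The partition is now stable with 7 blocks: {7,10} | {5,6} | {4} | {2,8} | {3} | {11,13} | {12}.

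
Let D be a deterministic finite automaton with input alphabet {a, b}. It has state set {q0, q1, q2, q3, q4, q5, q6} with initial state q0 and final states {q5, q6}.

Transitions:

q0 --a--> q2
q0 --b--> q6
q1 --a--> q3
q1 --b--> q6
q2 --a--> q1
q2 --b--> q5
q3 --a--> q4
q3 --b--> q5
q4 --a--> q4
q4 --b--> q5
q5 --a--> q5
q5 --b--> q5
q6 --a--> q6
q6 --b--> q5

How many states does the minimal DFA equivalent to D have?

2

Start with accepting vs non-accepting: {q5,q6} | {q0,q1,q2,q3,q4}.
Stable partition: {q5,q6} | {q0,q1,q2,q3,q4} — 2 equivalence classes.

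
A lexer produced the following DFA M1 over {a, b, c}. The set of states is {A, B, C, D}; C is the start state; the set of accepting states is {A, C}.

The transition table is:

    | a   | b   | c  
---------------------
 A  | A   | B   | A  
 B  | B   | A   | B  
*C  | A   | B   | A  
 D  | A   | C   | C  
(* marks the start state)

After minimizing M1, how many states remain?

First remove the unreachable states {D}; 3 states remain.
Initial partition by acceptance: {A,C} | {B}.
Stable partition: {A,C} | {B} — 2 equivalence classes.

2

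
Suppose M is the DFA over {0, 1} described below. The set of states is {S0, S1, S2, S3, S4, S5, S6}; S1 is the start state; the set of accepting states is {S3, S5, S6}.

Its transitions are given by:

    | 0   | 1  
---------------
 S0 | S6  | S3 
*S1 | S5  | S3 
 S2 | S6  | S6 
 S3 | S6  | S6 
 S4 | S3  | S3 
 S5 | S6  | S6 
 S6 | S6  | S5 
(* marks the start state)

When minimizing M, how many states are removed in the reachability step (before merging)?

Starting at S1 and following transitions, the reachable set is {S1, S3, S5, S6}. That leaves S0, S2, S4 unreachable — 3 in total.

3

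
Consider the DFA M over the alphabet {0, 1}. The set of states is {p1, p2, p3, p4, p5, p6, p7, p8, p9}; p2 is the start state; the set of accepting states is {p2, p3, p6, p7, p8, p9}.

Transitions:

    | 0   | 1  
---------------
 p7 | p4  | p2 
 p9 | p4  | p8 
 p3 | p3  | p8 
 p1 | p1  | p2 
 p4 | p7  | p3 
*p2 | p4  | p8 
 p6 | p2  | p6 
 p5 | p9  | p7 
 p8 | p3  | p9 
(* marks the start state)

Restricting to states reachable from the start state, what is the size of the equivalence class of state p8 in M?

1

States {p1,p5,p6} cannot be reached from the start state, so discard them.
P0 = {p2,p3,p7,p8,p9} | {p4}.
Split {p2,p3,p7,p8,p9} by δ(·,0) → {p2,p7,p9} and {p3,p8}.
Refine {p2,p7,p9} on symbol 1: members go to different blocks, giving {p2,p9} and {p7}.
Split {p3,p8} by δ(·,1) → {p3} and {p8}.
The partition is now stable with 5 blocks: {p2,p9} | {p4} | {p3} | {p7} | {p8}.
State p8 belongs to the block {p8}, which has 1 states.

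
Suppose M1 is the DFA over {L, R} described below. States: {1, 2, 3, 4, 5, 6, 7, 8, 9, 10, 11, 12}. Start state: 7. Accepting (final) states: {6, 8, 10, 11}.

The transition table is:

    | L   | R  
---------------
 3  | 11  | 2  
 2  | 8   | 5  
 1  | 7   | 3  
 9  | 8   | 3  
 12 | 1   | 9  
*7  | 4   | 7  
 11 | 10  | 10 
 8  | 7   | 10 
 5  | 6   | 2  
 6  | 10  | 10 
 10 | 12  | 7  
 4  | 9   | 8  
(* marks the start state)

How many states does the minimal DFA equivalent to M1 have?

9

All states are reachable from the start state.
Initial partition by acceptance: {6,8,10,11} | {1,2,3,4,5,7,9,12}.
Refine {6,8,10,11} on symbol L: members go to different blocks, giving {6,11} and {8,10}.
Split {1,2,3,4,5,7,9,12} by δ(·,L) → {1,4,7,12} and {2,9} and {3,5}.
Split {1,4,7,12} by δ(·,L) → {1,7,12} and {4}.
Split {1,7,12} by δ(·,L) → {1,12} and {7}.
Refine {1,12} on symbol L: members go to different blocks, giving {1} and {12}.
On input L, block {8,10} splits into {8} and {10}.
The partition is now stable with 9 blocks: {6,11} | {1} | {8} | {2,9} | {3,5} | {4} | {7} | {12} | {10}.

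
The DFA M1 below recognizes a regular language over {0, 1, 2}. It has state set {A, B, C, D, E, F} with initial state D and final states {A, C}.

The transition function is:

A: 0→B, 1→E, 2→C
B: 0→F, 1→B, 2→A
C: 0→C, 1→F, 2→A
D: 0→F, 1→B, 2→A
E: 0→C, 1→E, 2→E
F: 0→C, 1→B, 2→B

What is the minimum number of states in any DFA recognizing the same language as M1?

5

Start with accepting vs non-accepting: {A,C} | {B,D,E,F}.
Refine {A,C} on symbol 0: members go to different blocks, giving {A} and {C}.
Split {B,D,E,F} by δ(·,0) → {B,D} and {E,F}.
Split {E,F} by δ(·,1) → {E} and {F}.
No further refinement is possible. Final partition (5 blocks): {A} | {B,D} | {C} | {E} | {F}.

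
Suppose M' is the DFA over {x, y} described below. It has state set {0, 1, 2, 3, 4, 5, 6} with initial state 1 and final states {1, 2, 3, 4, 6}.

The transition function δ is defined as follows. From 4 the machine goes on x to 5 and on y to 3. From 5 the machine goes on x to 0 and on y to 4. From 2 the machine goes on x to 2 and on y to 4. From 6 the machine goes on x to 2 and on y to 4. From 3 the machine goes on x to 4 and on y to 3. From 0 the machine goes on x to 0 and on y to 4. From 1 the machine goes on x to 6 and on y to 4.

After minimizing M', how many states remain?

4

All states are reachable from the start state.
Start with accepting vs non-accepting: {1,2,3,4,6} | {0,5}.
Split {1,2,3,4,6} by δ(·,x) → {1,2,3,6} and {4}.
On input x, block {1,2,3,6} splits into {1,2,6} and {3}.
The partition is now stable with 4 blocks: {1,2,6} | {0,5} | {4} | {3}.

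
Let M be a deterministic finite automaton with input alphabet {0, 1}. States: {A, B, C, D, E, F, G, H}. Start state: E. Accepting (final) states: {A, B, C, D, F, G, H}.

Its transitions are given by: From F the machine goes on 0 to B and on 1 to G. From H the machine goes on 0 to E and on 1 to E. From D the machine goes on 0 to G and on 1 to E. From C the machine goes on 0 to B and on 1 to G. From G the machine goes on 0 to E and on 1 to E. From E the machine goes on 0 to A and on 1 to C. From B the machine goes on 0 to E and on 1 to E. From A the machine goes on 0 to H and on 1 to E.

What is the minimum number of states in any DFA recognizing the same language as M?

4

Reachable states from the start: {A,B,C,E,G,H}. Unreachable: {D,F} — drop them.
Start with accepting vs non-accepting: {A,B,C,G,H} | {E}.
Split {A,B,C,G,H} by δ(·,0) → {B,G,H} and {A,C}.
On input 1, block {A,C} splits into {A} and {C}.
Stable partition: {B,G,H} | {E} | {A} | {C} — 4 equivalence classes.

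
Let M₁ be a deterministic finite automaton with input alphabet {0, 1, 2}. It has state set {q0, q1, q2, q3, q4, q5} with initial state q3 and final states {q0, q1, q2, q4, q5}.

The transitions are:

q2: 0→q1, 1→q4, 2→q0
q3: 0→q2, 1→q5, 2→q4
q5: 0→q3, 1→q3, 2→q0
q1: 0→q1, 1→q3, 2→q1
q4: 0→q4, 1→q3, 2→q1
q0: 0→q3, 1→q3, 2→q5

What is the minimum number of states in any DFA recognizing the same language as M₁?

4

All states are reachable from the start state.
Start with accepting vs non-accepting: {q0,q1,q2,q4,q5} | {q3}.
Split {q0,q1,q2,q4,q5} by δ(·,0) → {q1,q2,q4} and {q0,q5}.
On input 1, block {q1,q2,q4} splits into {q1,q4} and {q2}.
The partition is now stable with 4 blocks: {q1,q4} | {q3} | {q0,q5} | {q2}.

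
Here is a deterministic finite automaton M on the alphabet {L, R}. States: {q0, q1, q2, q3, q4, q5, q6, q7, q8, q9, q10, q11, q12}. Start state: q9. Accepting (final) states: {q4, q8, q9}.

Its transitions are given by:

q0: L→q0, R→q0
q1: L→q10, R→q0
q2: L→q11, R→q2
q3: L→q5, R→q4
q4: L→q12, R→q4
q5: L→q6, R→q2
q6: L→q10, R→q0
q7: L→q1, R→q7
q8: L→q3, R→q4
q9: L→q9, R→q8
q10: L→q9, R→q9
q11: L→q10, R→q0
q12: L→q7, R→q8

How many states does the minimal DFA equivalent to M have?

Every state is reachable, so we keep all 13.
Start with accepting vs non-accepting: {q4,q8,q9} | {q0,q1,q2,q3,q5,q6,q7,q10,q11,q12}.
On input L, block {q4,q8,q9} splits into {q4,q8} and {q9}.
Refine {q0,q1,q2,q3,q5,q6,q7,q10,q11,q12} on symbol L: members go to different blocks, giving {q0,q1,q2,q3,q5,q6,q7,q11,q12} and {q10}.
On input L, block {q0,q1,q2,q3,q5,q6,q7,q11,q12} splits into {q0,q2,q3,q5,q7,q12} and {q1,q6,q11}.
Split {q0,q2,q3,q5,q7,q12} by δ(·,L) → {q0,q3,q12} and {q2,q5,q7}.
Split {q0,q3,q12} by δ(·,L) → {q3,q12} and {q0}.
No further refinement is possible. Final partition (7 blocks): {q4,q8} | {q3,q12} | {q9} | {q10} | {q1,q6,q11} | {q2,q5,q7} | {q0}.

7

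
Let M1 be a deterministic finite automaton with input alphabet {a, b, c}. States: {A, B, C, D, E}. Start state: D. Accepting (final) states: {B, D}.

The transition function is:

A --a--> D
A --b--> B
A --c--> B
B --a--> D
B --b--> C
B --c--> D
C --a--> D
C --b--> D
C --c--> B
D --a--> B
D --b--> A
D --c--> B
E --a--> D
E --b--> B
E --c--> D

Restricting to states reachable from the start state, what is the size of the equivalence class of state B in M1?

Reachable states from the start: {A,B,C,D}. Unreachable: {E} — drop them.
Start with accepting vs non-accepting: {B,D} | {A,C}.
Stable partition: {B,D} | {A,C} — 2 equivalence classes.
State B belongs to the block {B,D}, which has 2 states.

2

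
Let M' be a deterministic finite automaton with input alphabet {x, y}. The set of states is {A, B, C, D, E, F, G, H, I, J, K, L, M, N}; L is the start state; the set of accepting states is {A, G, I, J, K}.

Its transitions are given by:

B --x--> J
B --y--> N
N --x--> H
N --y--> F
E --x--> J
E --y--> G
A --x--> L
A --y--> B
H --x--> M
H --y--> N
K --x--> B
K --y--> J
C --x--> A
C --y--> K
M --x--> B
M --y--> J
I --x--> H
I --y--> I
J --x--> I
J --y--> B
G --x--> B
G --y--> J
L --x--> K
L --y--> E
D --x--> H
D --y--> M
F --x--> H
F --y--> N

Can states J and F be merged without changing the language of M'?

No

States {A,C,D} cannot be reached from the start state, so discard them.
Initial partition by acceptance: {G,I,J,K} | {B,E,F,H,L,M,N}.
Split {G,I,J,K} by δ(·,x) → {G,I,K} and {J}.
On input y, block {G,I,K} splits into {G,K} and {I}.
Refine {B,E,F,H,L,M,N} on symbol x: members go to different blocks, giving {F,H,M,N} and {B,E} and {L}.
Split {F,H,M,N} by δ(·,x) → {F,H,N} and {M}.
Refine {F,H,N} on symbol x: members go to different blocks, giving {F,N} and {H}.
On input y, block {B,E} splits into {B} and {E}.
The partition is now stable with 9 blocks: {G,K} | {F,N} | {J} | {I} | {B} | {L} | {M} | {H} | {E}.
J and F end up in different blocks, so they are distinguishable. For instance, the string 'ε' is accepted from only J.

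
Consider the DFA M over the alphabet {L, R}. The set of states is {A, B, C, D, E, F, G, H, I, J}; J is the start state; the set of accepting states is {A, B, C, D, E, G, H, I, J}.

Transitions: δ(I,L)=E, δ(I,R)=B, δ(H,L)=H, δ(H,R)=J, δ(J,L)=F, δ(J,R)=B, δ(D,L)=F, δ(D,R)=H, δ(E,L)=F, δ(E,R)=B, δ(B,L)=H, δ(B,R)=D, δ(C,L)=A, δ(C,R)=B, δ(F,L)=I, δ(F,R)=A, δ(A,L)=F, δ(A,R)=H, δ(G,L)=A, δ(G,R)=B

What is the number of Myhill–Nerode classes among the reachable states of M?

4

Reachable states from the start: {A,B,D,E,F,H,I,J}. Unreachable: {C,G} — drop them.
Start with accepting vs non-accepting: {A,B,D,E,H,I,J} | {F}.
Refine {A,B,D,E,H,I,J} on symbol L: members go to different blocks, giving {A,D,E,J} and {B,H,I}.
Split {B,H,I} by δ(·,L) → {B,H} and {I}.
The partition is now stable with 4 blocks: {A,D,E,J} | {F} | {B,H} | {I}.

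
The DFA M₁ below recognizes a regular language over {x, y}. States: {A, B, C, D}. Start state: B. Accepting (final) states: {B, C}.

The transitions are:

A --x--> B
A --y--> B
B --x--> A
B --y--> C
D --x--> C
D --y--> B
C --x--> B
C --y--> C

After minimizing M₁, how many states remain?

3

Reachable states from the start: {A,B,C}. Unreachable: {D} — drop them.
Start with accepting vs non-accepting: {B,C} | {A}.
On input x, block {B,C} splits into {B} and {C}.
The partition is now stable with 3 blocks: {B} | {A} | {C}.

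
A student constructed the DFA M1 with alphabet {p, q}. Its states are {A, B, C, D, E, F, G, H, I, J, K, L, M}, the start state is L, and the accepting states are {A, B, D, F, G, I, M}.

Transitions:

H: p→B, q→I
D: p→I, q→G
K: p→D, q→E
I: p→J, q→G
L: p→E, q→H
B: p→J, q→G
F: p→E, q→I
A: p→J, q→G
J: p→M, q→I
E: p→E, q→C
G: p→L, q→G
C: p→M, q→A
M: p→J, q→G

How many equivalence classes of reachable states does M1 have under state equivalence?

States {D,F,K} cannot be reached from the start state, so discard them.
Initial partition by acceptance: {A,B,G,I,M} | {C,E,H,J,L}.
On input p, block {C,E,H,J,L} splits into {C,H,J} and {E,L}.
Refine {A,B,G,I,M} on symbol p: members go to different blocks, giving {A,B,I,M} and {G}.
The partition is now stable with 4 blocks: {A,B,I,M} | {C,H,J} | {E,L} | {G}.

4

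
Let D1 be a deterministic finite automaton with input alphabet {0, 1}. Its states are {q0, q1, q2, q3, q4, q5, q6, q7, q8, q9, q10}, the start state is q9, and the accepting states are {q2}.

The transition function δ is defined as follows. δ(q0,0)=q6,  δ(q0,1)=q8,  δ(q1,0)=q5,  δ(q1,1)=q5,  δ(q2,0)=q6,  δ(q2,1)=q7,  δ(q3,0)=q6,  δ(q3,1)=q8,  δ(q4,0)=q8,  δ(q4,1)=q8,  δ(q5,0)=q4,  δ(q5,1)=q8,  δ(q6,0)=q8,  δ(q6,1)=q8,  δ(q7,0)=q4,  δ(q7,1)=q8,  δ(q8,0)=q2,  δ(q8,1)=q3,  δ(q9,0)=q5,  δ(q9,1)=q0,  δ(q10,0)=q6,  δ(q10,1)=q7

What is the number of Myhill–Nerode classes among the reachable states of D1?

First remove the unreachable states {q1,q10}; 9 states remain.
Start with accepting vs non-accepting: {q2} | {q0,q3,q4,q5,q6,q7,q8,q9}.
Refine {q0,q3,q4,q5,q6,q7,q8,q9} on symbol 0: members go to different blocks, giving {q0,q3,q4,q5,q6,q7,q9} and {q8}.
On input 0, block {q0,q3,q4,q5,q6,q7,q9} splits into {q0,q3,q5,q7,q9} and {q4,q6}.
On input 0, block {q0,q3,q5,q7,q9} splits into {q0,q3,q5,q7} and {q9}.
Stable partition: {q2} | {q0,q3,q5,q7} | {q8} | {q4,q6} | {q9} — 5 equivalence classes.

5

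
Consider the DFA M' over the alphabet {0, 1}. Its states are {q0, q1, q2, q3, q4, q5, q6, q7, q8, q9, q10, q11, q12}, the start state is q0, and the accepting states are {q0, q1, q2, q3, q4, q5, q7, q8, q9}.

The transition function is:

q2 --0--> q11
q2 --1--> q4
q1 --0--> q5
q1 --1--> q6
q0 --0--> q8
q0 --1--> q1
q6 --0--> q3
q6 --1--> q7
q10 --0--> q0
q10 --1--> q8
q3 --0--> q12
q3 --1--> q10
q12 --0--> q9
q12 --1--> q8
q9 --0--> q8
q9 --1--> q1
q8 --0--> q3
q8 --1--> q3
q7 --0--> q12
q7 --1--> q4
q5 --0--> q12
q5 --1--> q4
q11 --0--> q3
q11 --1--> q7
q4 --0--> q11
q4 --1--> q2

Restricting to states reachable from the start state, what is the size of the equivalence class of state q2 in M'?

Every state is reachable, so we keep all 13.
Initial partition by acceptance: {q0,q1,q2,q3,q4,q5,q7,q8,q9} | {q6,q10,q11,q12}.
On input 0, block {q0,q1,q2,q3,q4,q5,q7,q8,q9} splits into {q2,q3,q4,q5,q7} and {q0,q1,q8,q9}.
On input 1, block {q2,q3,q4,q5,q7} splits into {q2,q4,q5,q7} and {q3}.
On input 0, block {q6,q10,q11,q12} splits into {q6,q11} and {q10,q12}.
Refine {q2,q4,q5,q7} on symbol 0: members go to different blocks, giving {q2,q4} and {q5,q7}.
Split {q0,q1,q8,q9} by δ(·,0) → {q0,q9} and {q1} and {q8}.
No further refinement is possible. Final partition (8 blocks): {q2,q4} | {q6,q11} | {q0,q9} | {q3} | {q10,q12} | {q5,q7} | {q1} | {q8}.
The equivalence class containing q2 is {q2,q4}, of size 2.

2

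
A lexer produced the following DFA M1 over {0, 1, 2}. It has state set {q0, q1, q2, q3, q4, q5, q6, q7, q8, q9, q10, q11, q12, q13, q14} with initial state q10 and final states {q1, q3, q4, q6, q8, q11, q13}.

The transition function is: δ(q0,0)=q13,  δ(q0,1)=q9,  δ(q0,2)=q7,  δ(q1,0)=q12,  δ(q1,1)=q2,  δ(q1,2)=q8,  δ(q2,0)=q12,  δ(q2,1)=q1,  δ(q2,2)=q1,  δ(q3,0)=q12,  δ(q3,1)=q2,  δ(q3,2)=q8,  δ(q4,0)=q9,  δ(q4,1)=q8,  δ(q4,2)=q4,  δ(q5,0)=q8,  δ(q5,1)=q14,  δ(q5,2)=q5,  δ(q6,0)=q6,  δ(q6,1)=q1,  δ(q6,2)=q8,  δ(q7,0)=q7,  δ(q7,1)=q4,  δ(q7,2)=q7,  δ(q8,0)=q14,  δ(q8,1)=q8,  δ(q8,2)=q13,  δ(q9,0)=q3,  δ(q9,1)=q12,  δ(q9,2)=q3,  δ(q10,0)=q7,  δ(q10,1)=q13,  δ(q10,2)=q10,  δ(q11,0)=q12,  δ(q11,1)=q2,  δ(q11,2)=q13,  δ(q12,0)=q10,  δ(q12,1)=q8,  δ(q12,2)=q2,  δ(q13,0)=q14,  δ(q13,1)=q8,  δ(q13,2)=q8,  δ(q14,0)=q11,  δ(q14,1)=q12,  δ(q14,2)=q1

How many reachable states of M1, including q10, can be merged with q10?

2

Reachable states from the start: {q1,q2,q3,q4,q7,q8,q9,q10,q11,q12,q13,q14}. Unreachable: {q0,q5,q6} — drop them.
Start with accepting vs non-accepting: {q1,q3,q4,q8,q11,q13} | {q2,q7,q9,q10,q12,q14}.
On input 1, block {q1,q3,q4,q8,q11,q13} splits into {q1,q3,q11} and {q4,q8,q13}.
Refine {q2,q7,q9,q10,q12,q14} on symbol 0: members go to different blocks, giving {q2,q7,q10,q12} and {q9,q14}.
Refine {q2,q7,q10,q12} on symbol 1: members go to different blocks, giving {q7,q10,q12} and {q2}.
On input 2, block {q7,q10,q12} splits into {q7,q10} and {q12}.
The partition is now stable with 6 blocks: {q1,q3,q11} | {q7,q10} | {q4,q8,q13} | {q9,q14} | {q2} | {q12}.
State q10 belongs to the block {q7,q10}, which has 2 states.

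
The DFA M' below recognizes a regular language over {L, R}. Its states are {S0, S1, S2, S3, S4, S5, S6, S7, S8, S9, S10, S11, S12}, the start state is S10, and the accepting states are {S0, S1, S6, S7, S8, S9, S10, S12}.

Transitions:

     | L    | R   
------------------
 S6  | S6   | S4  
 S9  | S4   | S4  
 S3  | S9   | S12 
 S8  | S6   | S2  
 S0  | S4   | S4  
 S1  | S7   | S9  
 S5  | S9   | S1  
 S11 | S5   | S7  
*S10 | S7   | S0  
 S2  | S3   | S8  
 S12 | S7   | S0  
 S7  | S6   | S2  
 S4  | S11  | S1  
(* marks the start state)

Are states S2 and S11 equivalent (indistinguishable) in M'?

Initial partition by acceptance: {S0,S1,S6,S7,S8,S9,S10,S12} | {S2,S3,S4,S5,S11}.
Refine {S0,S1,S6,S7,S8,S9,S10,S12} on symbol L: members go to different blocks, giving {S1,S6,S7,S8,S10,S12} and {S0,S9}.
On input R, block {S1,S6,S7,S8,S10,S12} splits into {S1,S10,S12} and {S6,S7,S8}.
Refine {S2,S3,S4,S5,S11} on symbol L: members go to different blocks, giving {S2,S4,S11} and {S3,S5}.
On input L, block {S2,S4,S11} splits into {S2,S11} and {S4}.
Refine {S6,S7,S8} on symbol R: members go to different blocks, giving {S7,S8} and {S6}.
No further refinement is possible. Final partition (7 blocks): {S1,S10,S12} | {S2,S11} | {S0,S9} | {S7,S8} | {S3,S5} | {S4} | {S6}.
S2 and S11 lie in the same block of the stable partition, so they are equivalent — no string distinguishes them.

Yes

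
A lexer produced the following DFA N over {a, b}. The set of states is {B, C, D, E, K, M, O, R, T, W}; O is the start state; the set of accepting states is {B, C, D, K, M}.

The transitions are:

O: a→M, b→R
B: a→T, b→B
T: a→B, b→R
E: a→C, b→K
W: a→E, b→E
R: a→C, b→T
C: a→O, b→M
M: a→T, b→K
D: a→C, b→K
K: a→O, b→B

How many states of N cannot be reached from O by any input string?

Starting at O and following transitions, the reachable set is {B, C, K, M, O, R, T}. That leaves D, E, W unreachable — 3 in total.

3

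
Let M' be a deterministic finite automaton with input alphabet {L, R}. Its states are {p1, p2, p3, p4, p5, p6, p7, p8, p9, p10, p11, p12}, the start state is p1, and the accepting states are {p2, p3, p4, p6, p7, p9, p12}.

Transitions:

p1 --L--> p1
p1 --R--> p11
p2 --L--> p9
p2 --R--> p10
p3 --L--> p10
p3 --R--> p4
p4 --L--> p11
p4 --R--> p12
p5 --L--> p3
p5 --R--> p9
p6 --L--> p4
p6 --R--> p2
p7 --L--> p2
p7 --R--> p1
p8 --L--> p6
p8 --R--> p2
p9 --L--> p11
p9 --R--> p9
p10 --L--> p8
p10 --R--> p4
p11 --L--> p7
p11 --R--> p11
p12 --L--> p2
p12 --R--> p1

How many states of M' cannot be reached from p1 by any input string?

BFS from p1 reaches {p1, p2, p4, p6, p7, p8, p9, p10, p11, p12}; the 2 state(s) p3, p5 are never visited.

2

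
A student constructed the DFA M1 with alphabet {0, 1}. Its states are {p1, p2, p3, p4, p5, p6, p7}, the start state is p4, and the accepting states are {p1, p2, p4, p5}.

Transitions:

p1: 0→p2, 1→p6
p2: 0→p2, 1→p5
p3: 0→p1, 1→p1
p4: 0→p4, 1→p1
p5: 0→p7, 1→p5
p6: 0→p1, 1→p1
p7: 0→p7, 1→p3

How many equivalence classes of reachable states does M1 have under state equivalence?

6

Every state is reachable, so we keep all 7.
P0 = {p1,p2,p4,p5} | {p3,p6,p7}.
Split {p1,p2,p4,p5} by δ(·,0) → {p1,p2,p4} and {p5}.
Split {p1,p2,p4} by δ(·,1) → {p1} and {p2} and {p4}.
Split {p3,p6,p7} by δ(·,0) → {p3,p6} and {p7}.
The partition is now stable with 6 blocks: {p1} | {p3,p6} | {p5} | {p2} | {p4} | {p7}.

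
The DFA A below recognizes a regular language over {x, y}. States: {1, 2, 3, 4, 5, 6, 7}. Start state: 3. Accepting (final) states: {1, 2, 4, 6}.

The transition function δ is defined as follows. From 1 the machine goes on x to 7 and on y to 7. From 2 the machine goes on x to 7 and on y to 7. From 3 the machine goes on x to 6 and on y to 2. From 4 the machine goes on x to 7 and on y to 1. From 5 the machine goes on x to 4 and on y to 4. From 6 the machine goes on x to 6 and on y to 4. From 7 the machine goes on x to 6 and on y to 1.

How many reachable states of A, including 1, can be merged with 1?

Reachable states from the start: {1,2,3,4,6,7}. Unreachable: {5} — drop them.
P0 = {1,2,4,6} | {3,7}.
Refine {1,2,4,6} on symbol x: members go to different blocks, giving {1,2,4} and {6}.
On input y, block {1,2,4} splits into {1,2} and {4}.
The partition is now stable with 4 blocks: {1,2} | {3,7} | {6} | {4}.
The equivalence class containing 1 is {1,2}, of size 2.

2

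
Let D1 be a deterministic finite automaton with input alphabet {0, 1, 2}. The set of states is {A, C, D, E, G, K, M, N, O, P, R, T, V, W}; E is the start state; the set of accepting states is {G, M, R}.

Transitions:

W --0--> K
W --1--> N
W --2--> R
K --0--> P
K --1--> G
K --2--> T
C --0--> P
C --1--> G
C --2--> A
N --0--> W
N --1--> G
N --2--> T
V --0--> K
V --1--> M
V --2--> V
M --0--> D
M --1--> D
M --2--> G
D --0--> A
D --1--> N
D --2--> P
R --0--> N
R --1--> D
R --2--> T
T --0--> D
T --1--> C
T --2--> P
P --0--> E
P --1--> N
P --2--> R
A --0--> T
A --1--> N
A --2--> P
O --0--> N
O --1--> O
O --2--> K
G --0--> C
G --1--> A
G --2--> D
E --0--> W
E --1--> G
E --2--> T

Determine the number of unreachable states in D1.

3

BFS from E reaches {A, C, D, E, G, K, N, P, R, T, W}; the 3 state(s) M, O, V are never visited.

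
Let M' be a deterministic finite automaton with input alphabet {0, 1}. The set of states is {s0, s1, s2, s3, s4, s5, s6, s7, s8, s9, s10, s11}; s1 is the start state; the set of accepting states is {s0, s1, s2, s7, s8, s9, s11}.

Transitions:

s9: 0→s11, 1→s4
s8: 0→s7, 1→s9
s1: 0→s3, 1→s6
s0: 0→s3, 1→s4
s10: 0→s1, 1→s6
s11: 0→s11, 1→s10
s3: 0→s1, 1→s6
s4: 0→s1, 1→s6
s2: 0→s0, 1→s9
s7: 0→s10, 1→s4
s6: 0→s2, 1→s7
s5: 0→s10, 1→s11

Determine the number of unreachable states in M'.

Starting at s1 and following transitions, the reachable set is {s0, s1, s2, s3, s4, s6, s7, s9, s10, s11}. That leaves s5, s8 unreachable — 2 in total.

2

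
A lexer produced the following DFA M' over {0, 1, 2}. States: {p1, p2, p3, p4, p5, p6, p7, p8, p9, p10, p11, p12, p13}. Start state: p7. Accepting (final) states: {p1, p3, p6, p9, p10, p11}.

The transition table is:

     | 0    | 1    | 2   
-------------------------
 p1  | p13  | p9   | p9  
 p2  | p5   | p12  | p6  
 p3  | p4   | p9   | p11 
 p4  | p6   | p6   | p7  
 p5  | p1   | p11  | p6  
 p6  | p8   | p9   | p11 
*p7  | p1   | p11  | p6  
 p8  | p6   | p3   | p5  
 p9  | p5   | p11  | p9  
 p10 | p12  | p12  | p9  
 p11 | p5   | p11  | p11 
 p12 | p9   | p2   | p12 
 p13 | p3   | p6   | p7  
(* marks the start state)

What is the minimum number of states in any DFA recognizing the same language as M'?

Reachable states from the start: {p1,p3,p4,p5,p6,p7,p8,p9,p11,p13}. Unreachable: {p2,p10,p12} — drop them.
Initial partition by acceptance: {p1,p3,p6,p9,p11} | {p4,p5,p7,p8,p13}.
Refine {p4,p5,p7,p8,p13} on symbol 2: members go to different blocks, giving {p4,p8,p13} and {p5,p7}.
Split {p1,p3,p6,p9,p11} by δ(·,0) → {p1,p3,p6} and {p9,p11}.
The partition is now stable with 4 blocks: {p1,p3,p6} | {p4,p8,p13} | {p5,p7} | {p9,p11}.

4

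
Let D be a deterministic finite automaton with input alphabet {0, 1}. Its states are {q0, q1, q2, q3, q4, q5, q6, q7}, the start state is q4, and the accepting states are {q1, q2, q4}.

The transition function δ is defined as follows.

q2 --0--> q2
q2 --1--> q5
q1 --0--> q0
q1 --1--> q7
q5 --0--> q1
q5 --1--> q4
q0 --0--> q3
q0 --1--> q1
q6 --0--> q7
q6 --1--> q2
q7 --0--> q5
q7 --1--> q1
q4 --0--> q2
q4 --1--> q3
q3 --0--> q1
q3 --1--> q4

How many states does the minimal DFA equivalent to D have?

States {q6} cannot be reached from the start state, so discard them.
Start with accepting vs non-accepting: {q1,q2,q4} | {q0,q3,q5,q7}.
On input 0, block {q1,q2,q4} splits into {q2,q4} and {q1}.
On input 0, block {q0,q3,q5,q7} splits into {q0,q7} and {q3,q5}.
Stable partition: {q2,q4} | {q0,q7} | {q1} | {q3,q5} — 4 equivalence classes.

4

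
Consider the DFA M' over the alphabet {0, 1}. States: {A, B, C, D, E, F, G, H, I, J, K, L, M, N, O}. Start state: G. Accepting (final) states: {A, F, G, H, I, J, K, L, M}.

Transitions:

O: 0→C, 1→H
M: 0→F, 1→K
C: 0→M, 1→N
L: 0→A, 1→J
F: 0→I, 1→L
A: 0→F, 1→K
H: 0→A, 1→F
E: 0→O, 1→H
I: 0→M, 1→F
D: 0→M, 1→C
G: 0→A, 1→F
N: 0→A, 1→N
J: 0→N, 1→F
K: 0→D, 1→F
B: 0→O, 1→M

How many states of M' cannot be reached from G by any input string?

4

BFS from G reaches {A, C, D, F, G, I, J, K, L, M, N}; the 4 state(s) B, E, H, O are never visited.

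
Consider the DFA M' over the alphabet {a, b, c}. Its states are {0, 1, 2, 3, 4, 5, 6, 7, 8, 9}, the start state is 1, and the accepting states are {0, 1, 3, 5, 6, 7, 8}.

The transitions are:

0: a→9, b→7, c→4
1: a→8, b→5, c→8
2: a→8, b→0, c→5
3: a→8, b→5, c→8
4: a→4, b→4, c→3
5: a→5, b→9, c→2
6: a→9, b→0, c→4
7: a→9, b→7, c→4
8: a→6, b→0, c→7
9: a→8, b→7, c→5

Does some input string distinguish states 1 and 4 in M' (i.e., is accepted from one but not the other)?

Yes

Initial partition by acceptance: {0,1,3,5,6,7,8} | {2,4,9}.
On input a, block {0,1,3,5,6,7,8} splits into {1,3,5,8} and {0,6,7}.
Split {1,3,5,8} by δ(·,a) → {1,3,5} and {8}.
Split {1,3,5} by δ(·,a) → {1,3} and {5}.
On input a, block {2,4,9} splits into {2,9} and {4}.
The partition is now stable with 6 blocks: {1,3} | {2,9} | {0,6,7} | {8} | {5} | {4}.
1 and 4 end up in different blocks, so they are distinguishable. For instance, the string 'ε' is accepted from only 1.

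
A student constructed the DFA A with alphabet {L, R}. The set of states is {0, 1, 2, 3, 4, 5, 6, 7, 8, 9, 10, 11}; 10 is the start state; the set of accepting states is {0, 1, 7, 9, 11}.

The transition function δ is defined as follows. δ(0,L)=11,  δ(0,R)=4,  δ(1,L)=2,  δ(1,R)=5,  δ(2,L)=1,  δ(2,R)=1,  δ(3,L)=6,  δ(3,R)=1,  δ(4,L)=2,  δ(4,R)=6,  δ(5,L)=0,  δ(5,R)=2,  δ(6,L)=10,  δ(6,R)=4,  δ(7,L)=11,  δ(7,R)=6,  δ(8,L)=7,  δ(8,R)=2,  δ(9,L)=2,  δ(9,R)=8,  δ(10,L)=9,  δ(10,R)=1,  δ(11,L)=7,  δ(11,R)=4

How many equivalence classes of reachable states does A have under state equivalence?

5

Reachable states from the start: {0,1,2,4,5,6,7,8,9,10,11}. Unreachable: {3} — drop them.
Initial partition by acceptance: {0,1,7,9,11} | {2,4,5,6,8,10}.
Refine {0,1,7,9,11} on symbol L: members go to different blocks, giving {0,7,11} and {1,9}.
On input L, block {2,4,5,6,8,10} splits into {2,10} and {4,6} and {5,8}.
The partition is now stable with 5 blocks: {0,7,11} | {2,10} | {1,9} | {4,6} | {5,8}.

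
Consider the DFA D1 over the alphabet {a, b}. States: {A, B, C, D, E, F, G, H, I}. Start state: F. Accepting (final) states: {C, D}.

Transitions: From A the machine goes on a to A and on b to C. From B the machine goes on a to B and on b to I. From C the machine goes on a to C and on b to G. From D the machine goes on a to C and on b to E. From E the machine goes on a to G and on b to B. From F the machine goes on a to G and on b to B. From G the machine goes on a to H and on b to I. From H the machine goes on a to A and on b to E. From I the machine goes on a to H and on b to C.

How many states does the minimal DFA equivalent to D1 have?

Reachable states from the start: {A,B,C,E,F,G,H,I}. Unreachable: {D} — drop them.
P0 = {C} | {A,B,E,F,G,H,I}.
On input b, block {A,B,E,F,G,H,I} splits into {B,E,F,G,H} and {A,I}.
Split {B,E,F,G,H} by δ(·,a) → {B,E,F,G} and {H}.
Refine {B,E,F,G} on symbol a: members go to different blocks, giving {B,E,F} and {G}.
On input a, block {B,E,F} splits into {E,F} and {B}.
Refine {A,I} on symbol a: members go to different blocks, giving {A} and {I}.
No further refinement is possible. Final partition (7 blocks): {C} | {E,F} | {A} | {H} | {G} | {B} | {I}.

7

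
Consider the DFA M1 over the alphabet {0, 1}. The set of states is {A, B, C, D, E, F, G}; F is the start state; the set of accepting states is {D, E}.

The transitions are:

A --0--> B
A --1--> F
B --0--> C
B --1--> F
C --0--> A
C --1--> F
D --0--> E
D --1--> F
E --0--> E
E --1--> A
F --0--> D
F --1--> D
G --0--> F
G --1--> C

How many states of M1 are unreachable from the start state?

No path from F leads to G; the other 6 states are all reachable.

1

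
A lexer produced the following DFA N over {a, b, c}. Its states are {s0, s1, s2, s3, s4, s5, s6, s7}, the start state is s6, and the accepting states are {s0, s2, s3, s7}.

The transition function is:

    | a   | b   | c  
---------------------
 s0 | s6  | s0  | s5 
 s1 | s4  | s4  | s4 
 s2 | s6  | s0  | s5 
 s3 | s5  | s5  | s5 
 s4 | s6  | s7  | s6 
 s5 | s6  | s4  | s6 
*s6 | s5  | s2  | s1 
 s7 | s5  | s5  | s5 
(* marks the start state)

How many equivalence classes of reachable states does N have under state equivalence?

6

Reachable states from the start: {s0,s1,s2,s4,s5,s6,s7}. Unreachable: {s3} — drop them.
Start with accepting vs non-accepting: {s0,s2,s7} | {s1,s4,s5,s6}.
On input b, block {s0,s2,s7} splits into {s0,s2} and {s7}.
Refine {s1,s4,s5,s6} on symbol b: members go to different blocks, giving {s1,s5} and {s4} and {s6}.
Refine {s1,s5} on symbol a: members go to different blocks, giving {s1} and {s5}.
Stable partition: {s0,s2} | {s1} | {s7} | {s4} | {s6} | {s5} — 6 equivalence classes.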